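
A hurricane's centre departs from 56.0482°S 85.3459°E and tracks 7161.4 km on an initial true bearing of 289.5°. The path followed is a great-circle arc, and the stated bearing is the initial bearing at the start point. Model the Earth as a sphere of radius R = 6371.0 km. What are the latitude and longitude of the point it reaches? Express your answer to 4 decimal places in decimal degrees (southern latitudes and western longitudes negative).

latitude -10.9663°, longitude 25.3550°

Angular distance δ = d/R = 7161.4 / 6371 = 1.124062 rad.
Converting: φ₁ = -0.978226 rad, θ = 5.052728 rad.
sin φ₂ = sin φ₁ cos δ + cos φ₁ sin δ cos θ = (-0.829508)(0.432023) + (0.558495)(0.901863)(0.333807) = -0.190232
φ₂ = asin(-0.190232) = -0.191399 rad = -10.9663°.
Then Δλ = atan2(-0.474795, 0.274224) = -1.047039 rad, from sin θ sin δ cos φ₁ over cos δ − sin φ₁ sin φ₂.
Hence λ₂ = 85.3459° + -59.9909° = 25.3550°.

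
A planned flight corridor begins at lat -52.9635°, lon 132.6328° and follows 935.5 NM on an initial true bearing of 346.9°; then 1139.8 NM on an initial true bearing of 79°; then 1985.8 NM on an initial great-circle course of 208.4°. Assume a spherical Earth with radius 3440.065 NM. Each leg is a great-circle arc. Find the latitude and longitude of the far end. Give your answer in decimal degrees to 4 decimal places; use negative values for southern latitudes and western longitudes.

Apply the spherical direct solution leg by leg, carrying full precision between legs.
Leg 1: from (-52.9635°, 132.6328°), δ = 935.5/3440.065 = 0.271943 rad, θ = 346.9° → φ = -37.6865°, λ = 128.2207°.
Leg 2: from (-37.6865°, 128.2207°), δ = 1139.8/3440.065 = 0.331331 rad, θ = 79° → φ = -31.9359°, λ = 150.3241°.
Leg 3: from (-31.9359°, 150.3241°), δ = 1985.8/3440.065 = 0.577257 rad, θ = 208.4° → φ = -58.2819°, λ = 120.7396°.

latitude -58.2819°, longitude 120.7396°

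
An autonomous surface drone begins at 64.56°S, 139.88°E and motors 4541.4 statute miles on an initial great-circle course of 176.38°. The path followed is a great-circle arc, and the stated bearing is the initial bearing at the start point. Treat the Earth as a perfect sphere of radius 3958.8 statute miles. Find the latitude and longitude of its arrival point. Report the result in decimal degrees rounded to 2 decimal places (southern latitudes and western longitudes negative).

The arc subtends δ = 4541.4/3958.8 = 1.147166 rad at the centre.
Start latitude φ₁ = -1.126785 rad; initial bearing θ = 3.078412 rad.
Applying the spherical law of cosines for sides, sin φ₂ = sin φ₁ cos δ + cos φ₁ sin δ cos θ = -0.762025, so φ₂ = -49.64°.
Δλ = atan2( sin θ sin δ cos φ₁ , cos δ − sin φ₁ sin φ₂ ) = atan2(0.024725, -0.277063) = 3.052590 rad = 174.90°.
λ₂ = 139.88° + 174.90° = 314.78°, normalized to (−180°, 180°] → -45.22°.

latitude -49.64°, longitude -45.22°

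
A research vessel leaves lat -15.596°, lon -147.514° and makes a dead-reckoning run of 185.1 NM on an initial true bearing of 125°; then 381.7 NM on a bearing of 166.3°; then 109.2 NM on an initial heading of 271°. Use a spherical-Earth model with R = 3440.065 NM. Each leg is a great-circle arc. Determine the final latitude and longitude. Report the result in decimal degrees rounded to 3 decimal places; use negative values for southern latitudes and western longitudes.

Apply the spherical direct solution leg by leg, carrying full precision between legs.
Leg 1: from (-15.596°, -147.514°), δ = 185.1/3440.065 = 0.053807 rad, θ = 125° → φ = -17.348°, λ = -144.869°.
Leg 2: from (-17.348°, -144.869°), δ = 381.7/3440.065 = 0.110957 rad, θ = 166.3° → φ = -23.517°, λ = -143.230°.
Leg 3: from (-23.517°, -143.230°), δ = 109.2/3440.065 = 0.031744 rad, θ = 271° → φ = -23.473°, λ = -145.212°.

latitude -23.473°, longitude -145.212°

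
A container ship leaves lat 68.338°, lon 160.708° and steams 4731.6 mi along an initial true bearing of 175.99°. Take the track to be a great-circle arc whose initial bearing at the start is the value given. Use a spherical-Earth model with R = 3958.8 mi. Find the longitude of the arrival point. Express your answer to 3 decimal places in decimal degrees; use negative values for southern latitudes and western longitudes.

longitude 164.438°

The arc subtends δ = 4731.6/3958.8 = 1.195211 rad at the centre.
Converting: φ₁ = 1.192723 rad, θ = 3.071605 rad.
Applying the spherical law of cosines for sides, sin φ₂ = sin φ₁ cos δ + cos φ₁ sin δ cos θ = -0.001647, so φ₂ = -0.094°.
For the longitude increment, Δλ = atan2( sin θ sin δ cos φ₁, cos δ − sin φ₁ sin φ₂ ) = atan2(0.024014, 0.368348) = 3.730°.
Hence λ₂ = 160.708° + 3.730° = 164.438°.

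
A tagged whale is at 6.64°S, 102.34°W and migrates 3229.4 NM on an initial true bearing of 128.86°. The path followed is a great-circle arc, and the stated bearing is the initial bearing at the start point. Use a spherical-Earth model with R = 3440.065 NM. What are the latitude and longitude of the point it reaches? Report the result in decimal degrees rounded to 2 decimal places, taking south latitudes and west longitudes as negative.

Central angle δ = d/R = 0.938761 rad.
With φ₁ = -6.64° = -0.115890 rad and θ = 128.86° = 2.249031 rad:
sin φ₂ = sin φ₁ cos δ + cos φ₁ sin δ cos θ = (-0.115631)(0.590788) + (0.993292)(0.806827)(-0.627420) = -0.571137
φ₂ = asin(-0.571137) = -0.607890 rad = -34.83°.
Then Δλ = atan2(0.624047, 0.524747) = 0.871622 rad, from sin θ sin δ cos φ₁ over cos δ − sin φ₁ sin φ₂.
λ₂ = λ₁ + Δλ = -52.40°.

latitude -34.83°, longitude -52.40°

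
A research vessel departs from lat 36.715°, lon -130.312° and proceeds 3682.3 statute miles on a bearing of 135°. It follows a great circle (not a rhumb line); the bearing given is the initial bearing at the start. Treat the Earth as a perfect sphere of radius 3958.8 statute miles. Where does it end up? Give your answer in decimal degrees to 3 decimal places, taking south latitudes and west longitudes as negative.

latitude -5.572°, longitude -95.590°

Angular distance δ = d/R = 3682.3 / 3958.8 = 0.930156 rad.
Start latitude φ₁ = 0.640798 rad; initial bearing θ = 2.356194 rad.
Applying the spherical law of cosines for sides, sin φ₂ = sin φ₁ cos δ + cos φ₁ sin δ cos θ = -0.097104, so φ₂ = -5.572°.
Δλ = atan2( sin θ sin δ cos φ₁ , cos δ − sin φ₁ sin φ₂ ) = atan2(0.454435, 0.655761) = 0.606005 rad = 34.722°.
Hence λ₂ = -130.312° + 34.722° = -95.590°.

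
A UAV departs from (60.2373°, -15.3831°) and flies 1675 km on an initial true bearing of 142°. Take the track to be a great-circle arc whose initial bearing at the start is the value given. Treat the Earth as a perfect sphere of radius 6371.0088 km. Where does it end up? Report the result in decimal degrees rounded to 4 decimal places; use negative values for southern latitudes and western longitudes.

latitude 47.4423°, longitude -1.6985°

The arc subtends δ = 1675/6371.0088 = 0.262910 rad at the centre.
Start latitude φ₁ = 1.051339 rad; initial bearing θ = 2.478368 rad.
Applying the spherical law of cosines for sides, sin φ₂ = sin φ₁ cos δ + cos φ₁ sin δ cos θ = 0.736596, so φ₂ = 47.4423°.
For the longitude increment, Δλ = atan2( sin θ sin δ cos φ₁, cos δ − sin φ₁ sin φ₂ ) = atan2(0.079428, 0.326207) = 13.6846°.
λ₂ = λ₁ + Δλ = -1.6985°.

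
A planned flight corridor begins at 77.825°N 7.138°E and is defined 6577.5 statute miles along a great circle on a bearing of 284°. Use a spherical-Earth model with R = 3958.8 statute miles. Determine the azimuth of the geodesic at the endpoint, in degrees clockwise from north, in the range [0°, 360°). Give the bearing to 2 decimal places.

final bearing 191.82°

Central angle δ = d/R = 1.661488 rad.
With φ₁ = 77.825° = 1.358302 rad and θ = 284° = 4.956735 rad:
sin φ₂ = sin φ₁ cos δ + cos φ₁ sin δ cos θ = (0.977508)(-0.090568) + (0.210898)(0.995890)(0.241922) = -0.037719
φ₂ = asin(-0.037719) = -0.037728 rad = -2.162°.
Δλ = atan2( sin θ sin δ cos φ₁ , cos δ − sin φ₁ sin φ₂ ) = atan2(-0.203793, -0.053697) = -1.828428 rad = -104.761°.
λ₂ = λ₁ + Δλ = -97.623°.
The forward bearing on arrival equals the back-azimuth from the destination plus 180°.
Back-azimuth from P₂ (-2.16°, -97.62°) to P₁ (77.83°, 7.14°), with Δλ' = λ₁ − λ₂ = 104.76°: atan2( sin Δλ' cos φ₁ , cos φ₂ sin φ₁ − sin φ₂ cos φ₁ cos Δλ' ) = 11.82°.
Final bearing = (11.82° + 180°) mod 360° = 191.82°.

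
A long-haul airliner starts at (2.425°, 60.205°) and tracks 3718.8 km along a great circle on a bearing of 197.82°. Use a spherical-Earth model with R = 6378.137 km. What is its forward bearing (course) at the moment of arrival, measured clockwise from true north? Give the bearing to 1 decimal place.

final bearing 200.5°

Central angle δ = d/R = 0.583054 rad.
Converting: φ₁ = 0.042324 rad, θ = 3.452610 rad.
Destination latitude: φ₂ = arcsin( sin φ₁ cos δ + cos φ₁ sin δ cos θ ) = arcsin(-0.488370) = -29.234°.
For the longitude increment, Δλ = atan2( sin θ sin δ cos φ₁, cos δ − sin φ₁ sin φ₂ ) = atan2(-0.168341, 0.855449) = -11.133°.
λ₂ = λ₁ + Δλ = 49.072°.
The forward bearing on arrival equals the back-azimuth from the destination plus 180°.
Back-azimuth from P₂ (-29.2°, 49.1°) to P₁ (2.4°, 60.2°), with Δλ' = λ₁ − λ₂ = 11.1°: atan2( sin Δλ' cos φ₁ , cos φ₂ sin φ₁ − sin φ₂ cos φ₁ cos Δλ' ) = 20.5°.
Final bearing = (20.5° + 180°) mod 360° = 200.5°.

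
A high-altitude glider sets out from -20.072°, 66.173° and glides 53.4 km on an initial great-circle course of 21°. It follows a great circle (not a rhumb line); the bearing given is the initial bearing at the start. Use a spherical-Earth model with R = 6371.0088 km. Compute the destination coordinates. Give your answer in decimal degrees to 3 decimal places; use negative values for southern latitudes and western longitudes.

latitude -19.624°, longitude 66.356°

The arc subtends δ = 53.4/6371.0088 = 0.008382 rad at the centre.
Start latitude φ₁ = -0.350322 rad; initial bearing θ = 0.366519 rad.
Destination latitude: φ₂ = arcsin( sin φ₁ cos δ + cos φ₁ sin δ cos θ ) = arcsin(-0.335839) = -19.624°.
For the longitude increment, Δλ = atan2( sin θ sin δ cos φ₁, cos δ − sin φ₁ sin φ₂ ) = atan2(0.002821, 0.884705) = 0.183°.
λ₂ = 66.173° + 0.183° = 66.356°.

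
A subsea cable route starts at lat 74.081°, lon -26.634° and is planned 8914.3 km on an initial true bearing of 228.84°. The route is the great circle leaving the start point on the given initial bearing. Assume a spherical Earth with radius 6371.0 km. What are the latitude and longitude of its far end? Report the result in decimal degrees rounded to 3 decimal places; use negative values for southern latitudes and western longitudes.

latitude -0.783°, longitude -74.526°

The arc subtends δ = 8914.3/6371 = 1.399199 rad at the centre.
With φ₁ = 74.081° = 1.292957 rad and θ = 228.84° = 3.994011 rad:
sin φ₂ = sin φ₁ cos δ + cos φ₁ sin δ cos θ = (0.961650)(0.170756) + (0.274278)(0.985313)(-0.658164) = -0.013661
φ₂ = asin(-0.013661) = -0.013662 rad = -0.783°.
Then Δλ = atan2(-0.203464, 0.183893) = -0.835880 rad, from sin θ sin δ cos φ₁ over cos δ − sin φ₁ sin φ₂.
Hence λ₂ = -26.634° + -47.892° = -74.526°.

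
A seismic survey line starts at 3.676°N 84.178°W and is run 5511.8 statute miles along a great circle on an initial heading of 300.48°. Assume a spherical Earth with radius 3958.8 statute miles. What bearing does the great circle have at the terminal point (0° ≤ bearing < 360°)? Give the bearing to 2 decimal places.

The arc subtends δ = 5511.8/3958.8 = 1.392291 rad at the centre.
Converting: φ₁ = 0.064158 rad, θ = 5.244365 rad.
Destination latitude: φ₂ = arcsin( sin φ₁ cos δ + cos φ₁ sin δ cos θ ) = arcsin(0.509535) = 30.633°.
Δλ = atan2( sin θ sin δ cos φ₁ , cos δ − sin φ₁ sin φ₂ ) = atan2(-0.846367, 0.144891) = -1.401248 rad = -80.286°.
λ₂ = -84.178° + -80.286° = -164.464°.
The forward bearing on arrival equals the back-azimuth from the destination plus 180°.
Back-azimuth from P₂ (30.63°, -164.46°) to P₁ (3.68°, -84.18°), with Δλ' = λ₁ − λ₂ = 80.29°: atan2( sin Δλ' cos φ₁ , cos φ₂ sin φ₁ − sin φ₂ cos φ₁ cos Δλ' ) = 91.78°.
Final bearing = (91.78° + 180°) mod 360° = 271.78°.

final bearing 271.78°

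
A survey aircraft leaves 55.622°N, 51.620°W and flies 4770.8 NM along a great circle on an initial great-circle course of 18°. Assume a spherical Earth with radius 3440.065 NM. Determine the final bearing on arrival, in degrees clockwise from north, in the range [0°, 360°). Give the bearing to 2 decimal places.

final bearing 166.25°

Central angle δ = d/R = 1.386834 rad.
Converting: φ₁ = 0.970787 rad, θ = 0.314159 rad.
Destination latitude: φ₂ = arcsin( sin φ₁ cos δ + cos φ₁ sin δ cos θ ) = arcsin(0.678928) = 42.760°.
Then Δλ = atan2(0.171542, -0.377413) = 2.714985 rad, from sin θ sin δ cos φ₁ over cos δ − sin φ₁ sin φ₂.
Hence λ₂ = -51.620° + 155.557° = 103.937°.
The forward bearing on arrival equals the back-azimuth from the destination plus 180°.
Back-azimuth from P₂ (42.76°, 103.94°) to P₁ (55.62°, -51.62°), with Δλ' = λ₁ − λ₂ = -155.56°: atan2( sin Δλ' cos φ₁ , cos φ₂ sin φ₁ − sin φ₂ cos φ₁ cos Δλ' ) = 346.25°.
Final bearing = (346.25° + 180°) mod 360° = 166.25°.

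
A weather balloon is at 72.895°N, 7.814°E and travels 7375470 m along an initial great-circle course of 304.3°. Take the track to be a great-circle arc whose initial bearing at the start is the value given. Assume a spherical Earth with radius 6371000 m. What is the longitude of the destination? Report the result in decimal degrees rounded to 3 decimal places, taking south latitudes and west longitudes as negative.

longitude -108.563°

Central angle δ = d/R = 1.157663 rad.
Converting: φ₁ = 1.272258 rad, θ = 5.311037 rad.
Destination latitude: φ₂ = arcsin( sin φ₁ cos δ + cos φ₁ sin δ cos θ ) = arcsin(0.535524) = 32.379°.
Δλ = atan2( sin θ sin δ cos φ₁ , cos δ − sin φ₁ sin φ₂ ) = atan2(-0.222533, -0.110355) = -2.031163 rad = -116.377°.
λ₂ = λ₁ + Δλ = -108.563°.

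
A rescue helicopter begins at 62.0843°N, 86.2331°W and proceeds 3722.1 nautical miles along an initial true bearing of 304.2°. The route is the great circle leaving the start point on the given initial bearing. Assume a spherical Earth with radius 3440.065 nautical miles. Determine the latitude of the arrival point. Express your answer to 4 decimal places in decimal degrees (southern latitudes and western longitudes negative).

latitude 40.3361°

Angular distance δ = d/R = 3722.1 / 3440.065 = 1.081985 rad.
Start latitude φ₁ = 1.083575 rad; initial bearing θ = 5.309292 rad.
Destination latitude: φ₂ = arcsin( sin φ₁ cos δ + cos φ₁ sin δ cos θ ) = arcsin(0.647270) = 40.3361°.
For the longitude increment, Δλ = atan2( sin θ sin δ cos φ₁, cos δ − sin φ₁ sin φ₂ ) = atan2(-0.341870, -0.102375) = -106.6707°.
λ₂ = -86.2331° + -106.6707° = -192.9038°, normalized to (−180°, 180°] → 167.0962°.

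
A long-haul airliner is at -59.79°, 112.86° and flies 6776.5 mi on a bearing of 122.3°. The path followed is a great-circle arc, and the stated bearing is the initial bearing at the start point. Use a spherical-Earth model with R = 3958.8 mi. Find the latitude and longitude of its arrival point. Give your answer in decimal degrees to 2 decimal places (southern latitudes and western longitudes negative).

Angular distance δ = d/R = 6776.5 / 3958.8 = 1.711756 rad.
With φ₁ = -59.79° = -1.043532 rad and θ = 122.3° = 2.134538 rad:
sin φ₂ = sin φ₁ cos δ + cos φ₁ sin δ cos θ = (-0.864187)(-0.140493) + (0.503171)(0.990082)(-0.534352) = -0.144791
φ₂ = asin(-0.144791) = -0.145302 rad = -8.33°.
Δλ = atan2( sin θ sin δ cos φ₁ , cos δ − sin φ₁ sin φ₂ ) = atan2(0.421093, -0.265620) = 2.133547 rad = 122.24°.
λ₂ = 112.86° + 122.24° = 235.10°, normalized to (−180°, 180°] → -124.90°.

latitude -8.33°, longitude -124.90°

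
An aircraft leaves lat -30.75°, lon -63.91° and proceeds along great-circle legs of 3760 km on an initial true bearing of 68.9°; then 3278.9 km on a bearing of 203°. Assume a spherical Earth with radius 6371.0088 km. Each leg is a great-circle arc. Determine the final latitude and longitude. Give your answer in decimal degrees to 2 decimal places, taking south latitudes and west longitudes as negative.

Apply the spherical direct solution leg by leg, carrying full precision between legs.
Leg 1: from (-30.75°, -63.91°), δ = 3760/6371.0088 = 0.590173 rad, θ = 68.9° → φ = -14.63°, λ = -31.46°.
Leg 2: from (-14.63°, -31.46°), δ = 3278.9/6371.0088 = 0.514659 rad, θ = 203° → φ = -41.17°, λ = -46.26°.

latitude -41.17°, longitude -46.26°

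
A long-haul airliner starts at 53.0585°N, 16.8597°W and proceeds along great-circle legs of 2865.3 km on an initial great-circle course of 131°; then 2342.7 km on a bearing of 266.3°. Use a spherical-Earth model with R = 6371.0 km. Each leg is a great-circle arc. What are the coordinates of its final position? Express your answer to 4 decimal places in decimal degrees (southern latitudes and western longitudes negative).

Apply the spherical direct solution leg by leg, carrying full precision between legs.
Leg 1: from (53.0585°, -16.8597°), δ = 2865.3/6371 = 0.449741 rad, θ = 131° → φ = 33.2546°, λ = 6.2409°.
Leg 2: from (33.2546°, 6.2409°), δ = 2342.7/6371 = 0.367713 rad, θ = 266.3° → φ = 29.4922°, λ = -18.0982°.

latitude 29.4922°, longitude -18.0982°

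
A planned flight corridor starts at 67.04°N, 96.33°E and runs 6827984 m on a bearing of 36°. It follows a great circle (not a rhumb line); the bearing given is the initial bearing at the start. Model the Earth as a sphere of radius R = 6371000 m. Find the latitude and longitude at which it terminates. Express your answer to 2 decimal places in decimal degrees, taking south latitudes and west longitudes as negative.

Angular distance δ = d/R = 6827984 / 6371000 = 1.071729 rad.
Start latitude φ₁ = 1.170069 rad; initial bearing θ = 0.628319 rad.
sin φ₂ = sin φ₁ cos δ + cos φ₁ sin δ cos θ = (0.920777)(0.478607) + (0.390088)(0.878029)(0.809017) = 0.717786
φ₂ = asin(0.717786) = 0.800617 rad = 45.87°.
Δλ = atan2( sin θ sin δ cos φ₁ , cos δ − sin φ₁ sin φ₂ ) = atan2(0.201322, -0.182314) = 2.306689 rad = 132.16°.
λ₂ = 96.33° + 132.16° = 228.49°, normalized to (−180°, 180°] → -131.51°.

latitude 45.87°, longitude -131.51°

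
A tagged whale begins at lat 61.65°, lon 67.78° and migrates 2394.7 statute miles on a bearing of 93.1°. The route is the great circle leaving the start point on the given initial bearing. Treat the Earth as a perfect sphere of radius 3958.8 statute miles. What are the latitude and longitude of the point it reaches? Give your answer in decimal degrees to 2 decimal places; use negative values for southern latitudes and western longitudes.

latitude 45.18°, longitude 121.45°

δ = 2394.7/3958.8 = 0.604906 rad (34.6585°).
Start latitude φ₁ = 1.075995 rad; initial bearing θ = 1.624902 rad.
sin φ₂ = sin φ₁ cos δ + cos φ₁ sin δ cos θ = (0.880063)(0.822556) + (0.474856)(0.568684)(-0.054079) = 0.709298
φ₂ = asin(0.709298) = 0.788501 rad = 45.18°.
Then Δλ = atan2(0.269648, 0.198329) = 0.936633 rad, from sin θ sin δ cos φ₁ over cos δ − sin φ₁ sin φ₂.
λ₂ = λ₁ + Δλ = 121.45°.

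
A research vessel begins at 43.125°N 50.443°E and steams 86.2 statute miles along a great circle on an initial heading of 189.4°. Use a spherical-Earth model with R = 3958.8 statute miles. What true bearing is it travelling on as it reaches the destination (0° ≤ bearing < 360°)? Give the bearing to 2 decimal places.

δ = 86.2/3958.8 = 0.021774 rad (1.2476°).
Start latitude φ₁ = 0.752673 rad; initial bearing θ = 3.305654 rad.
sin φ₂ = sin φ₁ cos δ + cos φ₁ sin δ cos θ = (0.683592)(0.999763) + (0.729864)(0.021773)(-0.986572) = 0.667753
φ₂ = asin(0.667753) = 0.731186 rad = 41.894°.
Δλ = atan2( sin θ sin δ cos φ₁ , cos δ − sin φ₁ sin φ₂ ) = atan2(-0.002595, 0.543292) = -0.004777 rad = -0.274°.
λ₂ = 50.443° + -0.274° = 50.169°.
The forward bearing on arrival equals the back-azimuth from the destination plus 180°.
Back-azimuth from P₂ (41.89°, 50.17°) to P₁ (43.12°, 50.44°), with Δλ' = λ₁ − λ₂ = 0.27°: atan2( sin Δλ' cos φ₁ , cos φ₂ sin φ₁ − sin φ₂ cos φ₁ cos Δλ' ) = 9.22°.
Final bearing = (9.22° + 180°) mod 360° = 189.22°.

final bearing 189.22°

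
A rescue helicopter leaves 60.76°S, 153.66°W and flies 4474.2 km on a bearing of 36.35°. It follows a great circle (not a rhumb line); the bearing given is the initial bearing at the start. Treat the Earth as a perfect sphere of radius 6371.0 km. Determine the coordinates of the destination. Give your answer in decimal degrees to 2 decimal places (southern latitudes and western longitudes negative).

latitude -24.33°, longitude -128.81°

Angular distance δ = d/R = 4474.2 / 6371 = 0.702276 rad.
Converting: φ₁ = -1.060462 rad, θ = 0.634427 rad.
Destination latitude: φ₂ = arcsin( sin φ₁ cos δ + cos φ₁ sin δ cos θ ) = arcsin(-0.411975) = -24.33°.
Δλ = atan2( sin θ sin δ cos φ₁ , cos δ − sin φ₁ sin φ₂ ) = atan2(0.187020, 0.403893) = 0.433647 rad = 24.85°.
λ₂ = λ₁ + Δλ = -128.81°.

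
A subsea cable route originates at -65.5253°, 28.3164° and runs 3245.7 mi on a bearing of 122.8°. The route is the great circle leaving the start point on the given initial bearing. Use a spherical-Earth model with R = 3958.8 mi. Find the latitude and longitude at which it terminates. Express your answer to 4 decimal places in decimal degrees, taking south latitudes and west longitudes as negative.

latitude -51.7275°, longitude 125.5281°

Angular distance δ = d/R = 3245.7 / 3958.8 = 0.819870 rad.
Start latitude φ₁ = -1.143632 rad; initial bearing θ = 2.143264 rad.
sin φ₂ = sin φ₁ cos δ + cos φ₁ sin δ cos θ = (-0.910144)(0.682317) + (0.414291)(0.731057)(-0.541708) = -0.785074
φ₂ = asin(-0.785074) = -0.902816 rad = -51.7275°.
Then Δλ = atan2(0.254583, -0.032214) = 1.696664 rad, from sin θ sin δ cos φ₁ over cos δ − sin φ₁ sin φ₂.
Hence λ₂ = 28.3164° + 97.2117° = 125.5281°.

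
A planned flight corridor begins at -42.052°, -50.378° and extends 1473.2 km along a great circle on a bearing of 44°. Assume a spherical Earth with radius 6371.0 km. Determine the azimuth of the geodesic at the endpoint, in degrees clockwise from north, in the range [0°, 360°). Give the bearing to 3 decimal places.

final bearing 37.450°

Angular distance δ = d/R = 1473.2 / 6371 = 0.231235 rad.
With φ₁ = -42.052° = -0.733946 rad and θ = 44° = 0.767945 rad:
Applying the spherical law of cosines for sides, sin φ₂ = sin φ₁ cos δ + cos φ₁ sin δ cos θ = -0.529564, so φ₂ = -31.976°.
For the longitude increment, Δλ = atan2( sin θ sin δ cos φ₁, cos δ − sin φ₁ sin φ₂ ) = atan2(0.118213, 0.618680) = 10.817°.
λ₂ = -50.378° + 10.817° = -39.561°.
The forward bearing on arrival equals the back-azimuth from the destination plus 180°.
Back-azimuth from P₂ (-31.976°, -39.561°) to P₁ (-42.052°, -50.378°), with Δλ' = λ₁ − λ₂ = -10.817°: atan2( sin Δλ' cos φ₁ , cos φ₂ sin φ₁ − sin φ₂ cos φ₁ cos Δλ' ) = 217.450°.
Final bearing = (217.450° + 180°) mod 360° = 37.450°.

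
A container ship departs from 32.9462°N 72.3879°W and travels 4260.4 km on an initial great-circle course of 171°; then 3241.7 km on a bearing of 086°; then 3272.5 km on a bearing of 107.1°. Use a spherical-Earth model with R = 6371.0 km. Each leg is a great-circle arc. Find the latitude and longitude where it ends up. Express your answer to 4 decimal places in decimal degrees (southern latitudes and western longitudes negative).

Apply the spherical direct solution leg by leg, carrying full precision between legs.
Leg 1: from (32.9462°, -72.3879°), δ = 4260.4/6371 = 0.668718 rad, θ = 171° → φ = -5.0000°, λ = -66.8009°.
Leg 2: from (-5.0000°, -66.8009°), δ = 3241.7/6371 = 0.508821 rad, θ = 86° → φ = -2.4222°, λ = -37.6969°.
Leg 3: from (-2.4222°, -37.6969°), δ = 3272.5/6371 = 0.513656 rad, θ = 107.1° → φ = -10.4373°, λ = -9.1718°.

latitude -10.4373°, longitude -9.1718°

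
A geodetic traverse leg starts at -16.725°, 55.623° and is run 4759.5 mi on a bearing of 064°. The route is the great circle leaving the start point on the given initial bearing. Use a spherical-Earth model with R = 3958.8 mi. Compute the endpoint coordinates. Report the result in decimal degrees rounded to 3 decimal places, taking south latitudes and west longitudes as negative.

δ = 4759.5/3958.8 = 1.202258 rad (68.8843°).
Converting: φ₁ = -0.291906 rad, θ = 1.117011 rad.
sin φ₂ = sin φ₁ cos δ + cos φ₁ sin δ cos θ = (-0.287778)(0.360252) + (0.957697)(0.932855)(0.438371) = 0.287965
φ₂ = asin(0.287965) = 0.292101 rad = 16.736°.
Then Δλ = atan2(0.802976, 0.443122) = 1.066534 rad, from sin θ sin δ cos φ₁ over cos δ − sin φ₁ sin φ₂.
λ₂ = λ₁ + Δλ = 116.731°.

latitude 16.736°, longitude 116.731°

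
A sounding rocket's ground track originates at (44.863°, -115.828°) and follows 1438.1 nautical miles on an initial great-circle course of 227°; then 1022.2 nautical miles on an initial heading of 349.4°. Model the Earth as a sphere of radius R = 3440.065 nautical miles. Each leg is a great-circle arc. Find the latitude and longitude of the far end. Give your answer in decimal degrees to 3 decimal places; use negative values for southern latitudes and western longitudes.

latitude 43.315°, longitude -139.474°

Apply the spherical direct solution leg by leg, carrying full precision between legs.
Leg 1: from (44.863°, -115.828°), δ = 1438.1/3440.065 = 0.418044 rad, θ = 227° → φ = 26.642°, λ = -135.229°.
Leg 2: from (26.642°, -135.229°), δ = 1022.2/3440.065 = 0.297146 rad, θ = 349.4° → φ = 43.315°, λ = -139.474°.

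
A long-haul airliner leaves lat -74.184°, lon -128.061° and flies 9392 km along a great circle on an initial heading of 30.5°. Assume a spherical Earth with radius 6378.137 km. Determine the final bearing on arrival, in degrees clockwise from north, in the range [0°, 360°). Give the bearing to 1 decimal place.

final bearing 8.0°

Central angle δ = d/R = 1.472530 rad.
Converting: φ₁ = -1.294755 rad, θ = 0.532325 rad.
sin φ₂ = sin φ₁ cos δ + cos φ₁ sin δ cos θ = (-0.962142)(0.098108) + (0.272549)(0.995176)(0.861629) = 0.139309
φ₂ = asin(0.139309) = 0.139764 rad = 8.008°.
Δλ = atan2( sin θ sin δ cos φ₁ , cos δ − sin φ₁ sin φ₂ ) = atan2(0.137662, 0.232143) = 0.535259 rad = 30.668°.
λ₂ = -128.061° + 30.668° = -97.393°.
The forward bearing on arrival equals the back-azimuth from the destination plus 180°.
Back-azimuth from P₂ (8.0°, -97.4°) to P₁ (-74.2°, -128.1°), with Δλ' = λ₁ − λ₂ = -30.7°: atan2( sin Δλ' cos φ₁ , cos φ₂ sin φ₁ − sin φ₂ cos φ₁ cos Δλ' ) = 188.0°.
Final bearing = (188.0° + 180°) mod 360° = 8.0°.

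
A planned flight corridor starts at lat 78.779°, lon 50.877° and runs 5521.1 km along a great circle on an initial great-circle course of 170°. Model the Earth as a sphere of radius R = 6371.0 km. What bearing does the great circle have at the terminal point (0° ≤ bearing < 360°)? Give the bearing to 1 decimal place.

δ = 5521.1/6371 = 0.866599 rad (49.6524°).
Start latitude φ₁ = 1.374953 rad; initial bearing θ = 2.967060 rad.
Destination latitude: φ₂ = arcsin( sin φ₁ cos δ + cos φ₁ sin δ cos θ ) = arcsin(0.488993) = 29.274°.
For the longitude increment, Δλ = atan2( sin θ sin δ cos φ₁, cos δ − sin φ₁ sin φ₂ ) = atan2(0.025753, 0.167777) = 8.727°.
Hence λ₂ = 50.877° + 8.727° = 59.604°.
The forward bearing on arrival equals the back-azimuth from the destination plus 180°.
Back-azimuth from P₂ (29.3°, 59.6°) to P₁ (78.8°, 50.9°), with Δλ' = λ₁ − λ₂ = -8.7°: atan2( sin Δλ' cos φ₁ , cos φ₂ sin φ₁ − sin φ₂ cos φ₁ cos Δλ' ) = 357.8°.
Final bearing = (357.8° + 180°) mod 360° = 177.8°.

final bearing 177.8°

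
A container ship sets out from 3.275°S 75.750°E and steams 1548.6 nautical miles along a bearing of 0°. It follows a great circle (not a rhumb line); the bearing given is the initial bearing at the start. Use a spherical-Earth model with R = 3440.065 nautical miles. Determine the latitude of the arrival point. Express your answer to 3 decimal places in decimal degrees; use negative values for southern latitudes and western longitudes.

latitude 22.518°

Angular distance δ = d/R = 1548.6 / 3440.065 = 0.450166 rad.
Converting: φ₁ = -0.057160 rad, θ = 0.000000 rad.
Destination latitude: φ₂ = arcsin( sin φ₁ cos δ + cos φ₁ sin δ cos θ ) = arcsin(0.382967) = 22.518°.
For the longitude increment, Δλ = atan2( sin θ sin δ cos φ₁, cos δ − sin φ₁ sin φ₂ ) = atan2(0.000000, 0.922253) = 0.000°.
λ₂ = λ₁ + Δλ = 75.750°.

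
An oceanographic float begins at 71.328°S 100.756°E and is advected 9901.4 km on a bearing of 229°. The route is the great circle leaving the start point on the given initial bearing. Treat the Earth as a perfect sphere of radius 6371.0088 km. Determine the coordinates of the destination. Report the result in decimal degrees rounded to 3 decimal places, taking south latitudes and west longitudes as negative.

Angular distance δ = d/R = 9901.4 / 6371.0088 = 1.554134 rad.
Converting: φ₁ = -1.244908 rad, θ = 3.996804 rad.
Destination latitude: φ₂ = arcsin( sin φ₁ cos δ + cos φ₁ sin δ cos θ ) = arcsin(-0.225793) = -13.050°.
For the longitude increment, Δλ = atan2( sin θ sin δ cos φ₁, cos δ − sin φ₁ sin φ₂ ) = atan2(-0.241587, -0.197247) = -129.230°.
λ₂ = λ₁ + Δλ = -28.474°.

latitude -13.050°, longitude -28.474°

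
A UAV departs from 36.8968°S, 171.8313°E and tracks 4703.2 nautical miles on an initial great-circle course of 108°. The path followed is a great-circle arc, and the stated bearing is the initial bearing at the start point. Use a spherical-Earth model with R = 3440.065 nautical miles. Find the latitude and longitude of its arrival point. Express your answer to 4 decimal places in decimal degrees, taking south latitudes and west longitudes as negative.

latitude -21.3105°, longitude -96.9396°

δ = 4703.2/3440.065 = 1.367183 rad (78.3338°).
Converting: φ₁ = -0.643971 rad, θ = 1.884956 rad.
Destination latitude: φ₂ = arcsin( sin φ₁ cos δ + cos φ₁ sin δ cos θ ) = arcsin(-0.363423) = -21.3105°.
Then Δλ = atan2(0.744866, -0.015981) = 1.592248 rad, from sin θ sin δ cos φ₁ over cos δ − sin φ₁ sin φ₂.
λ₂ = 171.8313° + 91.2291° = 263.0604°, normalized to (−180°, 180°] → -96.9396°.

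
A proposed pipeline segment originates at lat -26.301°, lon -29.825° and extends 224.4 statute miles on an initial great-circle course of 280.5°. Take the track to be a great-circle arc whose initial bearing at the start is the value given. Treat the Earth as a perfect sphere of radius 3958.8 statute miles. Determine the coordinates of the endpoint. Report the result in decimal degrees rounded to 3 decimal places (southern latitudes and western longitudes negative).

Angular distance δ = d/R = 224.4 / 3958.8 = 0.056684 rad.
With φ₁ = -26.301° = -0.459039 rad and θ = 280.5° = 4.895649 rad:
Destination latitude: φ₂ = arcsin( sin φ₁ cos δ + cos φ₁ sin δ cos θ ) = arcsin(-0.433120) = -25.666°.
For the longitude increment, Δλ = atan2( sin θ sin δ cos φ₁, cos δ − sin φ₁ sin φ₂ ) = atan2(-0.049938, 0.806484) = -3.543°.
λ₂ = -29.825° + -3.543° = -33.368°.

latitude -25.666°, longitude -33.368°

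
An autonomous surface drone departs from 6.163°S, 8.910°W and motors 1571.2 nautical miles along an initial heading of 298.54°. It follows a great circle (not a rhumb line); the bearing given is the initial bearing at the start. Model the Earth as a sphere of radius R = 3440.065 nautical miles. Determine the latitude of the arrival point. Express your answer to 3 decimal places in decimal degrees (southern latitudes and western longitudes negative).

δ = 1571.2/3440.065 = 0.456736 rad (26.1690°).
Converting: φ₁ = -0.107565 rad, θ = 5.210506 rad.
Applying the spherical law of cosines for sides, sin φ₂ = sin φ₁ cos δ + cos φ₁ sin δ cos θ = 0.113137, so φ₂ = 6.496°.
For the longitude increment, Δλ = atan2( sin θ sin δ cos φ₁, cos δ − sin φ₁ sin φ₂ ) = atan2(-0.385190, 0.909643) = -22.950°.
λ₂ = λ₁ + Δλ = -31.860°.

latitude 6.496°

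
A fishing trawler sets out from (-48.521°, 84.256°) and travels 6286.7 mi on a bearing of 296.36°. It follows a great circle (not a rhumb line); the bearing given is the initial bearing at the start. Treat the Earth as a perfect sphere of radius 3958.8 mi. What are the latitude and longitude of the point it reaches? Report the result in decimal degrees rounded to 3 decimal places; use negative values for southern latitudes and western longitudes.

The arc subtends δ = 6286.7/3958.8 = 1.588032 rad at the centre.
Start latitude φ₁ = -0.846851 rad; initial bearing θ = 5.172458 rad.
Applying the spherical law of cosines for sides, sin φ₂ = sin φ₁ cos δ + cos φ₁ sin δ cos θ = 0.306956, so φ₂ = 17.876°.
Then Δλ = atan2(-0.593388, 0.212737) = -1.226559 rad, from sin θ sin δ cos φ₁ over cos δ − sin φ₁ sin φ₂.
λ₂ = 84.256° + -70.277° = 13.979°.

latitude 17.876°, longitude 13.979°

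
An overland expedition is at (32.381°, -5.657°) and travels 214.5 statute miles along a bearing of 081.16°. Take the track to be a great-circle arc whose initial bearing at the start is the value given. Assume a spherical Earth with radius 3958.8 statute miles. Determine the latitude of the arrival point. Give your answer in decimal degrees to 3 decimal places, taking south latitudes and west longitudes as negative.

δ = 214.5/3958.8 = 0.054183 rad (3.1045°).
With φ₁ = 32.381° = 0.565155 rad and θ = 81.16° = 1.416509 rad:
Destination latitude: φ₂ = arcsin( sin φ₁ cos δ + cos φ₁ sin δ cos θ ) = arcsin(0.541789) = 32.806°.
For the longitude increment, Δλ = atan2( sin θ sin δ cos φ₁, cos δ − sin φ₁ sin φ₂ ) = atan2(0.045192, 0.708379) = 3.650°.
λ₂ = -5.657° + 3.650° = -2.007°.

latitude 32.806°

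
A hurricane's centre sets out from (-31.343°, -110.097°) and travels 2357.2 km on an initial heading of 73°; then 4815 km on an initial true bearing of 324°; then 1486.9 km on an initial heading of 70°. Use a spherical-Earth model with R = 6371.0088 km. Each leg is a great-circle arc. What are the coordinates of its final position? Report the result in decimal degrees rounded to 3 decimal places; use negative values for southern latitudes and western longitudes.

latitude 17.079°, longitude -99.273°

Apply the spherical direct solution leg by leg, carrying full precision between legs.
Leg 1: from (-31.343°, -110.097°), δ = 2357.2/6371.0088 = 0.369989 rad, θ = 73° → φ = -23.245°, λ = -87.989°.
Leg 2: from (-23.245°, -87.989°), δ = 4815/6371.0088 = 0.755767 rad, θ = 324° → φ = 12.862°, λ = -112.414°.
Leg 3: from (12.862°, -112.414°), δ = 1486.9/6371.0088 = 0.233385 rad, θ = 70° → φ = 17.079°, λ = -99.273°.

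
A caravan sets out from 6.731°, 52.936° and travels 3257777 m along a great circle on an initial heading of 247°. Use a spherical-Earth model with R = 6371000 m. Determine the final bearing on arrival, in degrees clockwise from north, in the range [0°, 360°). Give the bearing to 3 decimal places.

The arc subtends δ = 3257777/6371000 = 0.511345 rad at the centre.
Start latitude φ₁ = 0.117478 rad; initial bearing θ = 4.310963 rad.
Destination latitude: φ₂ = arcsin( sin φ₁ cos δ + cos φ₁ sin δ cos θ ) = arcsin(-0.087671) = -5.030°.
For the longitude increment, Δλ = atan2( sin θ sin δ cos φ₁, cos δ − sin φ₁ sin φ₂ ) = atan2(-0.447345, 0.882363) = -26.884°.
Hence λ₂ = 52.936° + -26.884° = 26.052°.
The forward bearing on arrival equals the back-azimuth from the destination plus 180°.
Back-azimuth from P₂ (-5.030°, 26.052°) to P₁ (6.731°, 52.936°), with Δλ' = λ₁ − λ₂ = 26.884°: atan2( sin Δλ' cos φ₁ , cos φ₂ sin φ₁ − sin φ₂ cos φ₁ cos Δλ' ) = 66.591°.
Final bearing = (66.591° + 180°) mod 360° = 246.591°.

final bearing 246.591°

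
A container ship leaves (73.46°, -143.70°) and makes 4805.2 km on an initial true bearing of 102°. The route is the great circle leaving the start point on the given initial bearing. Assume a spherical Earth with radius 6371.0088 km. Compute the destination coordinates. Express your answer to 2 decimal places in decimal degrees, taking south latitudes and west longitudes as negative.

Central angle δ = d/R = 0.754229 rad.
Start latitude φ₁ = 1.282119 rad; initial bearing θ = 1.780236 rad.
sin φ₂ = sin φ₁ cos δ + cos φ₁ sin δ cos θ = (0.958621)(0.728800) + (0.284685)(0.684727)(-0.207912) = 0.658114
φ₂ = asin(0.658114) = 0.718312 rad = 41.16°.
Then Δλ = atan2(0.190672, 0.097917) = 1.096376 rad, from sin θ sin δ cos φ₁ over cos δ − sin φ₁ sin φ₂.
λ₂ = λ₁ + Δλ = -80.88°.

latitude 41.16°, longitude -80.88°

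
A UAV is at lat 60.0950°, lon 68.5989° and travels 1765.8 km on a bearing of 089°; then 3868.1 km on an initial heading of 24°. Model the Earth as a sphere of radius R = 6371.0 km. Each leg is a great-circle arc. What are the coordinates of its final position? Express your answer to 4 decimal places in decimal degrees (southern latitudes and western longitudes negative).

Apply the spherical direct solution leg by leg, carrying full precision between legs.
Leg 1: from (60.0950°, 68.5989°), δ = 1765.8/6371 = 0.277162 rad, θ = 89° → φ = 56.7359°, λ = 98.5189°.
Leg 2: from (56.7359°, 98.5189°), δ = 3868.1/6371 = 0.607142 rad, θ = 24° → φ = 76.5548°, λ = -175.0989°.

latitude 76.5548°, longitude -175.0989°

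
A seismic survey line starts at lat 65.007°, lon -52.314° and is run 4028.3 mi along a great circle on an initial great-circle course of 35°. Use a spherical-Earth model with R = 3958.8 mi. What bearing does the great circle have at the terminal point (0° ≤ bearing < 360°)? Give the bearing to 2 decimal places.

final bearing 157.65°

Angular distance δ = d/R = 4028.3 / 3958.8 = 1.017556 rad.
Start latitude φ₁ = 1.134586 rad; initial bearing θ = 0.610865 rad.
sin φ₂ = sin φ₁ cos δ + cos φ₁ sin δ cos θ = (0.906359)(0.525447) + (0.422508)(0.850826)(0.819152) = 0.770713
φ₂ = asin(0.770713) = 0.879960 rad = 50.418°.
Then Δλ = atan2(0.206190, -0.173096) = 2.269163 rad, from sin θ sin δ cos φ₁ over cos δ − sin φ₁ sin φ₂.
λ₂ = λ₁ + Δλ = 77.699°.
The forward bearing on arrival equals the back-azimuth from the destination plus 180°.
Back-azimuth from P₂ (50.42°, 77.70°) to P₁ (65.01°, -52.31°), with Δλ' = λ₁ − λ₂ = -130.01°: atan2( sin Δλ' cos φ₁ , cos φ₂ sin φ₁ − sin φ₂ cos φ₁ cos Δλ' ) = 337.65°.
Final bearing = (337.65° + 180°) mod 360° = 157.65°.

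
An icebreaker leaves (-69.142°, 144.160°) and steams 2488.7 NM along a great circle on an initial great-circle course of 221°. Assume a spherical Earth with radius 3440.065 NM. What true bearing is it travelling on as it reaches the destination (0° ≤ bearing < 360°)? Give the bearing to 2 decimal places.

δ = 2488.7/3440.065 = 0.723446 rad (41.4504°).
Converting: φ₁ = -1.206756 rad, θ = 3.857178 rad.
sin φ₂ = sin φ₁ cos δ + cos φ₁ sin δ cos θ = (-0.934466)(0.749529) + (0.356053)(0.661971)(-0.754710) = -0.878292
φ₂ = asin(-0.878292) = -1.072278 rad = -61.437°.
For the longitude increment, Δλ = atan2( sin θ sin δ cos φ₁, cos δ − sin φ₁ sin φ₂ ) = atan2(-0.154631, -0.071205) = -114.725°.
Hence λ₂ = 144.160° + -114.725° = 29.435°.
The forward bearing on arrival equals the back-azimuth from the destination plus 180°.
Back-azimuth from P₂ (-61.44°, 29.43°) to P₁ (-69.14°, 144.16°), with Δλ' = λ₁ − λ₂ = 114.73°: atan2( sin Δλ' cos φ₁ , cos φ₂ sin φ₁ − sin φ₂ cos φ₁ cos Δλ' ) = 150.75°.
Final bearing = (150.75° + 180°) mod 360° = 330.75°.

final bearing 330.75°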